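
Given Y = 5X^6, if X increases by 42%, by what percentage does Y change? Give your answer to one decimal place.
719.8%

For Y = 5X^6:
If X → X(1 + 0.42)
Then Y → Y · (1 + 0.42)^6
     ≈ Y · 8.1984

Percentage change = ((1 + 0.42)^6 − 1) × 100% ≈ 719.8%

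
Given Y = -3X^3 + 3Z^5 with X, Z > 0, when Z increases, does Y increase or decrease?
Y increases

Taking the partial derivative:
∂Y/∂Z = 15Z^4

∂Y/∂Z = 15Z^4 > 0 (assuming positive values)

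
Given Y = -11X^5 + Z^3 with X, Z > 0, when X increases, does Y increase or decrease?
Y decreases

Taking the partial derivative:
∂Y/∂X = -55X^4

∂Y/∂X = -55X^4 < 0 (assuming positive values)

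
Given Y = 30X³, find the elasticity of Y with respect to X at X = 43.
Elasticity = 3

Elasticity = (dY/dX) · (X/Y)

dY/dX = 90·X²
At X = 43: dY/dX = 166410, Y = 2385210

Elasticity = 166410 · (43 / 2385210) = 3

Interpretation: for a small percentage change in X, the percentage change in Y is approximately 3.00 times as large.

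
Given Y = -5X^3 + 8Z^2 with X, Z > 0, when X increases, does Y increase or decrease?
Y decreases

Taking the partial derivative:
∂Y/∂X = -15X^2

∂Y/∂X = -15X^2 < 0 (assuming positive values)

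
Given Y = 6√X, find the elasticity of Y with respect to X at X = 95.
Elasticity = 1/2

Elasticity = (dY/dX) · (X/Y)

dY/dX = 3/√X
At X = 95: dY/dX = 3·√95/95, Y = 6·√95

Elasticity = (3·√95/95) · (95 / (6·√95)) = 1/2

Interpretation: for a small percentage change in X, the percentage change in Y is approximately 0.50 times as large.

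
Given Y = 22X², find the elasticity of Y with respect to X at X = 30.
Elasticity = 2

Elasticity = (dY/dX) · (X/Y)

dY/dX = 44·X
At X = 30: dY/dX = 1320, Y = 19800

Elasticity = 1320 · (30 / 19800) = 2

Interpretation: for a small percentage change in X, the percentage change in Y is approximately 2.00 times as large.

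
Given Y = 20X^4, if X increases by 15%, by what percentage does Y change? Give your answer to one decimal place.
74.9%

For Y = 20X^4:
If X → X(1 + 0.15)
Then Y → Y · (1 + 0.15)^4
     ≈ Y · 1.7490

Percentage change = ((1 + 0.15)^4 − 1) × 100% ≈ 74.9%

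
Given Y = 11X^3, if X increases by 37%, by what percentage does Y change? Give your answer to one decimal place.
157.1%

For Y = 11X^3:
If X → X(1 + 0.37)
Then Y → Y · (1 + 0.37)^3
     ≈ Y · 2.5714

Percentage change = ((1 + 0.37)^3 − 1) × 100% ≈ 157.1%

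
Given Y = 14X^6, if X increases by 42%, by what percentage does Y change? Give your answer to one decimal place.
719.8%

For Y = 14X^6:
If X → X(1 + 0.42)
Then Y → Y · (1 + 0.42)^6
     ≈ Y · 8.1984

Percentage change = ((1 + 0.42)^6 − 1) × 100% ≈ 719.8%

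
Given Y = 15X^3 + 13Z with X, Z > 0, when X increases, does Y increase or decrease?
Y increases

Taking the partial derivative:
∂Y/∂X = 45X^2

∂Y/∂X = 45X^2 > 0 (assuming positive values)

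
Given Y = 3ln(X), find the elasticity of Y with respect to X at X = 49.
Elasticity = 1/ln(49) ≈ 0.2569

Elasticity = (dY/dX) · (X/Y)

dY/dX = 3/X
At X = 49: dY/dX = 3/49, Y = 3·ln(49)

Elasticity = (3/49) · (49 / (3·ln(49))) = 1/ln(49) ≈ 0.2569

Interpretation: for a small percentage change in X, the percentage change in Y is approximately 0.26 times as large.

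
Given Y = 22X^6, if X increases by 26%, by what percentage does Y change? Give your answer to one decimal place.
300.2%

For Y = 22X^6:
If X → X(1 + 0.26)
Then Y → Y · (1 + 0.26)^6
     ≈ Y · 4.0015

Percentage change = ((1 + 0.26)^6 − 1) × 100% ≈ 300.2%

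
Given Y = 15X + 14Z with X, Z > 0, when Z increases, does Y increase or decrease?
Y increases

Taking the partial derivative:
∂Y/∂Z = 14

∂Y/∂Z = 14 > 0 (assuming positive values)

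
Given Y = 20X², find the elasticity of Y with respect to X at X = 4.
Elasticity = 2

Elasticity = (dY/dX) · (X/Y)

dY/dX = 40·X
At X = 4: dY/dX = 160, Y = 320

Elasticity = 160 · (4 / 320) = 2

Interpretation: for a small percentage change in X, the percentage change in Y is approximately 2.00 times as large.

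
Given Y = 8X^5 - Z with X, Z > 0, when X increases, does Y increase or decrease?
Y increases

Taking the partial derivative:
∂Y/∂X = 40X^4

∂Y/∂X = 40X^4 > 0 (assuming positive values)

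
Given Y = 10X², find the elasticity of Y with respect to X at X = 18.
Elasticity = 2

Elasticity = (dY/dX) · (X/Y)

dY/dX = 20·X
At X = 18: dY/dX = 360, Y = 3240

Elasticity = 360 · (18 / 3240) = 2

Interpretation: for a small percentage change in X, the percentage change in Y is approximately 2.00 times as large.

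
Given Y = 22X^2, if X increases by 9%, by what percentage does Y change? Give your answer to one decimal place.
18.8%

For Y = 22X^2:
If X → X(1 + 0.09)
Then Y → Y · (1 + 0.09)^2
     = Y · 1.1881

Percentage change = ((1 + 0.09)^2 − 1) × 100% ≈ 18.8%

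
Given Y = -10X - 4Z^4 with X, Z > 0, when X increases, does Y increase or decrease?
Y decreases

Taking the partial derivative:
∂Y/∂X = -10

∂Y/∂X = -10 < 0 (assuming positive values)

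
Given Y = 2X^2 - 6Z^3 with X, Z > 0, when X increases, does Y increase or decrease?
Y increases

Taking the partial derivative:
∂Y/∂X = 4X

∂Y/∂X = 4X > 0 (assuming positive values)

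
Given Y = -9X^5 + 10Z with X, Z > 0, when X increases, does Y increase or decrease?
Y decreases

Taking the partial derivative:
∂Y/∂X = -45X^4

∂Y/∂X = -45X^4 < 0 (assuming positive values)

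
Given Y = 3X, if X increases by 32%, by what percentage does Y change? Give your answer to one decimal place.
32.0%

For Y = 3X:
If X → X(1 + 0.32)
Then Y → Y · (1 + 0.32)^1
     = Y · 1.3200

Percentage change = ((1 + 0.32)^1 − 1) × 100% = 32.0%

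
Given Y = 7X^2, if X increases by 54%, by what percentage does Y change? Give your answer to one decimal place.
137.2%

For Y = 7X^2:
If X → X(1 + 0.54)
Then Y → Y · (1 + 0.54)^2
     = Y · 2.3716

Percentage change = ((1 + 0.54)^2 − 1) × 100% ≈ 137.2%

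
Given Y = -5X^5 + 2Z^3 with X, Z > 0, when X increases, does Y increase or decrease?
Y decreases

Taking the partial derivative:
∂Y/∂X = -25X^4

∂Y/∂X = -25X^4 < 0 (assuming positive values)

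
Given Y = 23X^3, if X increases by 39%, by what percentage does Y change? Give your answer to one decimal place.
168.6%

For Y = 23X^3:
If X → X(1 + 0.39)
Then Y → Y · (1 + 0.39)^3
     ≈ Y · 2.6856

Percentage change = ((1 + 0.39)^3 − 1) × 100% ≈ 168.6%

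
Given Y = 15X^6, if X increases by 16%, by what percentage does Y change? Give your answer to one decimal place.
143.6%

For Y = 15X^6:
If X → X(1 + 0.16)
Then Y → Y · (1 + 0.16)^6
     ≈ Y · 2.4364

Percentage change = ((1 + 0.16)^6 − 1) × 100% ≈ 143.6%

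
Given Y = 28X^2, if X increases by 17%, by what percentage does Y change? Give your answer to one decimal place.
36.9%

For Y = 28X^2:
If X → X(1 + 0.17)
Then Y → Y · (1 + 0.17)^2
     = Y · 1.3689

Percentage change = ((1 + 0.17)^2 − 1) × 100% ≈ 36.9%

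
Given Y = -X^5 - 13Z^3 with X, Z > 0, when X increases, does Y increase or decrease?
Y decreases

Taking the partial derivative:
∂Y/∂X = -5X^4

∂Y/∂X = -5X^4 < 0 (assuming positive values)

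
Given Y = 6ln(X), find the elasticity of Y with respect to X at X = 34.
Elasticity = 1/ln(34) ≈ 0.2836

Elasticity = (dY/dX) · (X/Y)

dY/dX = 6/X
At X = 34: dY/dX = 3/17, Y = 6·ln(34)

Elasticity = (3/17) · (34 / (6·ln(34))) = 1/ln(34) ≈ 0.2836

Interpretation: for a small percentage change in X, the percentage change in Y is approximately 0.28 times as large.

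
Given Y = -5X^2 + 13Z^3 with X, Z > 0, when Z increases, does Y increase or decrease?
Y increases

Taking the partial derivative:
∂Y/∂Z = 39Z^2

∂Y/∂Z = 39Z^2 > 0 (assuming positive values)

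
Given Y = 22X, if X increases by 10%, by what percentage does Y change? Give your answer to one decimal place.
10.0%

For Y = 22X:
If X → X(1 + 0.1)
Then Y → Y · (1 + 0.1)^1
     = Y · 1.1000

Percentage change = ((1 + 0.1)^1 − 1) × 100% = 10.0%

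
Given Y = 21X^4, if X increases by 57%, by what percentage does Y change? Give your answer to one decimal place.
507.6%

For Y = 21X^4:
If X → X(1 + 0.57)
Then Y → Y · (1 + 0.57)^4
     ≈ Y · 6.0757

Percentage change = ((1 + 0.57)^4 − 1) × 100% ≈ 507.6%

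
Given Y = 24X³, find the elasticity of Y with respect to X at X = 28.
Elasticity = 3

Elasticity = (dY/dX) · (X/Y)

dY/dX = 72·X²
At X = 28: dY/dX = 56448, Y = 526848

Elasticity = 56448 · (28 / 526848) = 3

Interpretation: for a small percentage change in X, the percentage change in Y is approximately 3.00 times as large.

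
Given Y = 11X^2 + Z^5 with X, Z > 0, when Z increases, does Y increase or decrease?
Y increases

Taking the partial derivative:
∂Y/∂Z = 5Z^4

∂Y/∂Z = 5Z^4 > 0 (assuming positive values)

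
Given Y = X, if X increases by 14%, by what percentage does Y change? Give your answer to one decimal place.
14.0%

For Y = X:
If X → X(1 + 0.14)
Then Y → Y · (1 + 0.14)^1
     = Y · 1.1400

Percentage change = ((1 + 0.14)^1 − 1) × 100% = 14.0%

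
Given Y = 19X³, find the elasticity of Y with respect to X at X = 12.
Elasticity = 3

Elasticity = (dY/dX) · (X/Y)

dY/dX = 57·X²
At X = 12: dY/dX = 8208, Y = 32832

Elasticity = 8208 · (12 / 32832) = 3

Interpretation: for a small percentage change in X, the percentage change in Y is approximately 3.00 times as large.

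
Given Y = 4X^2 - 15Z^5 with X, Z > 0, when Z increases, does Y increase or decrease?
Y decreases

Taking the partial derivative:
∂Y/∂Z = -75Z^4

∂Y/∂Z = -75Z^4 < 0 (assuming positive values)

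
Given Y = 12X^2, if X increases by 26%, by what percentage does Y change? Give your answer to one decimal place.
58.8%

For Y = 12X^2:
If X → X(1 + 0.26)
Then Y → Y · (1 + 0.26)^2
     = Y · 1.5876

Percentage change = ((1 + 0.26)^2 − 1) × 100% ≈ 58.8%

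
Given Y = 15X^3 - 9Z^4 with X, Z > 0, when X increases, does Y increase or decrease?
Y increases

Taking the partial derivative:
∂Y/∂X = 45X^2

∂Y/∂X = 45X^2 > 0 (assuming positive values)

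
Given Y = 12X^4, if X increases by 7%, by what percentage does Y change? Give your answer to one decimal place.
31.1%

For Y = 12X^4:
If X → X(1 + 0.07)
Then Y → Y · (1 + 0.07)^4
     ≈ Y · 1.3108

Percentage change = ((1 + 0.07)^4 − 1) × 100% ≈ 31.1%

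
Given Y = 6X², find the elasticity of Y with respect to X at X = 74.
Elasticity = 2

Elasticity = (dY/dX) · (X/Y)

dY/dX = 12·X
At X = 74: dY/dX = 888, Y = 32856

Elasticity = 888 · (74 / 32856) = 2

Interpretation: for a small percentage change in X, the percentage change in Y is approximately 2.00 times as large.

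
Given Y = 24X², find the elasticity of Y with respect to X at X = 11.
Elasticity = 2

Elasticity = (dY/dX) · (X/Y)

dY/dX = 48·X
At X = 11: dY/dX = 528, Y = 2904

Elasticity = 528 · (11 / 2904) = 2

Interpretation: for a small percentage change in X, the percentage change in Y is approximately 2.00 times as large.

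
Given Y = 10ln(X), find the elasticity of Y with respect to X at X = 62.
Elasticity = 1/ln(62) ≈ 0.2423

Elasticity = (dY/dX) · (X/Y)

dY/dX = 10/X
At X = 62: dY/dX = 5/31, Y = 10·ln(62)

Elasticity = (5/31) · (62 / (10·ln(62))) = 1/ln(62) ≈ 0.2423

Interpretation: for a small percentage change in X, the percentage change in Y is approximately 0.24 times as large.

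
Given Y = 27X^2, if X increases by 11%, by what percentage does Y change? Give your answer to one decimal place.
23.2%

For Y = 27X^2:
If X → X(1 + 0.11)
Then Y → Y · (1 + 0.11)^2
     = Y · 1.2321

Percentage change = ((1 + 0.11)^2 − 1) × 100% ≈ 23.2%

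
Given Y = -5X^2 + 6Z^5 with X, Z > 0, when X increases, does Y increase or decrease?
Y decreases

Taking the partial derivative:
∂Y/∂X = -10X

∂Y/∂X = -10X < 0 (assuming positive values)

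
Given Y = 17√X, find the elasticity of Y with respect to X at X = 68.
Elasticity = 1/2

Elasticity = (dY/dX) · (X/Y)

dY/dX = 17/(2·√X)
At X = 68: dY/dX = √17/4, Y = 34·√17

Elasticity = (√17/4) · (68 / (34·√17)) = 1/2

Interpretation: for a small percentage change in X, the percentage change in Y is approximately 0.50 times as large.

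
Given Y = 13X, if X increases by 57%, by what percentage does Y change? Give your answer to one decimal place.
57.0%

For Y = 13X:
If X → X(1 + 0.57)
Then Y → Y · (1 + 0.57)^1
     = Y · 1.5700

Percentage change = ((1 + 0.57)^1 − 1) × 100% = 57.0%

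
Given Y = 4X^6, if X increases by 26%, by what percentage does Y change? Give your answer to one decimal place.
300.2%

For Y = 4X^6:
If X → X(1 + 0.26)
Then Y → Y · (1 + 0.26)^6
     ≈ Y · 4.0015

Percentage change = ((1 + 0.26)^6 − 1) × 100% ≈ 300.2%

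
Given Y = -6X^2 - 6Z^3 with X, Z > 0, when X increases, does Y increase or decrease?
Y decreases

Taking the partial derivative:
∂Y/∂X = -12X

∂Y/∂X = -12X < 0 (assuming positive values)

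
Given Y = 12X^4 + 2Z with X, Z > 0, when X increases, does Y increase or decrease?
Y increases

Taking the partial derivative:
∂Y/∂X = 48X^3

∂Y/∂X = 48X^3 > 0 (assuming positive values)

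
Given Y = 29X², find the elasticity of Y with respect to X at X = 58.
Elasticity = 2

Elasticity = (dY/dX) · (X/Y)

dY/dX = 58·X
At X = 58: dY/dX = 3364, Y = 97556

Elasticity = 3364 · (58 / 97556) = 2

Interpretation: for a small percentage change in X, the percentage change in Y is approximately 2.00 times as large.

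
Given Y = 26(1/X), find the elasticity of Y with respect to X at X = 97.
Elasticity = -1

Elasticity = (dY/dX) · (X/Y)

dY/dX = -26/X²
At X = 97: dY/dX = -26/9409, Y = 26/97

Elasticity = (-26/9409) · (97 / (26/97)) = -1

Interpretation: for a small percentage change in X, the percentage change in Y is approximately -1.00 times as large.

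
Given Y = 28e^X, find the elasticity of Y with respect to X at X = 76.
Elasticity = 76

Elasticity = (dY/dX) · (X/Y)

dY/dX = 28·e^X
At X = 76: dY/dX = 28·e^76, Y = 28·e^76

Elasticity = (28·e^76) · (76 / (28·e^76)) = 76

Interpretation: for a small percentage change in X, the percentage change in Y is approximately 76.00 times as large.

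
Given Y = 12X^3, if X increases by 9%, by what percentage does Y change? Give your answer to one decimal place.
29.5%

For Y = 12X^3:
If X → X(1 + 0.09)
Then Y → Y · (1 + 0.09)^3
     ≈ Y · 1.2950

Percentage change = ((1 + 0.09)^3 − 1) × 100% ≈ 29.5%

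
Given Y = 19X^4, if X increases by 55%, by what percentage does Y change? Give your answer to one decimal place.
477.2%

For Y = 19X^4:
If X → X(1 + 0.55)
Then Y → Y · (1 + 0.55)^4
     ≈ Y · 5.7720

Percentage change = ((1 + 0.55)^4 − 1) × 100% ≈ 477.2%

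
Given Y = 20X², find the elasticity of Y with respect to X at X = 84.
Elasticity = 2

Elasticity = (dY/dX) · (X/Y)

dY/dX = 40·X
At X = 84: dY/dX = 3360, Y = 141120

Elasticity = 3360 · (84 / 141120) = 2

Interpretation: for a small percentage change in X, the percentage change in Y is approximately 2.00 times as large.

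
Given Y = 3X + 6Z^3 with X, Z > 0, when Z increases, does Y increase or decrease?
Y increases

Taking the partial derivative:
∂Y/∂Z = 18Z^2

∂Y/∂Z = 18Z^2 > 0 (assuming positive values)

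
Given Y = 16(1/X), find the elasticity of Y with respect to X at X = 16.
Elasticity = -1

Elasticity = (dY/dX) · (X/Y)

dY/dX = -16/X²
At X = 16: dY/dX = -1/16, Y = 1

Elasticity = (-1/16) · (16 / 1) = -1

Interpretation: for a small percentage change in X, the percentage change in Y is approximately -1.00 times as large.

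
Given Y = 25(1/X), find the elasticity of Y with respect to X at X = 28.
Elasticity = -1

Elasticity = (dY/dX) · (X/Y)

dY/dX = -25/X²
At X = 28: dY/dX = -25/784, Y = 25/28

Elasticity = (-25/784) · (28 / (25/28)) = -1

Interpretation: for a small percentage change in X, the percentage change in Y is approximately -1.00 times as large.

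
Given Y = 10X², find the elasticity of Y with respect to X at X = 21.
Elasticity = 2

Elasticity = (dY/dX) · (X/Y)

dY/dX = 20·X
At X = 21: dY/dX = 420, Y = 4410

Elasticity = 420 · (21 / 4410) = 2

Interpretation: for a small percentage change in X, the percentage change in Y is approximately 2.00 times as large.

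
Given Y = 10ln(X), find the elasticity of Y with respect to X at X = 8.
Elasticity = 1/ln(8) ≈ 0.4809

Elasticity = (dY/dX) · (X/Y)

dY/dX = 10/X
At X = 8: dY/dX = 5/4, Y = 10·ln(8)

Elasticity = (5/4) · (8 / (10·ln(8))) = 1/ln(8) ≈ 0.4809

Interpretation: for a small percentage change in X, the percentage change in Y is approximately 0.48 times as large.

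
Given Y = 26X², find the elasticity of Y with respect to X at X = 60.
Elasticity = 2

Elasticity = (dY/dX) · (X/Y)

dY/dX = 52·X
At X = 60: dY/dX = 3120, Y = 93600

Elasticity = 3120 · (60 / 93600) = 2

Interpretation: for a small percentage change in X, the percentage change in Y is approximately 2.00 times as large.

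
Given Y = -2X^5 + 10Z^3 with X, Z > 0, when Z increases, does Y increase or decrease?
Y increases

Taking the partial derivative:
∂Y/∂Z = 30Z^2

∂Y/∂Z = 30Z^2 > 0 (assuming positive values)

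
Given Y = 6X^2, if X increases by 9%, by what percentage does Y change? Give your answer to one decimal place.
18.8%

For Y = 6X^2:
If X → X(1 + 0.09)
Then Y → Y · (1 + 0.09)^2
     = Y · 1.1881

Percentage change = ((1 + 0.09)^2 − 1) × 100% ≈ 18.8%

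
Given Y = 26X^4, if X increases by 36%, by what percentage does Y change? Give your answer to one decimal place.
242.1%

For Y = 26X^4:
If X → X(1 + 0.36)
Then Y → Y · (1 + 0.36)^4
     ≈ Y · 3.4210

Percentage change = ((1 + 0.36)^4 − 1) × 100% ≈ 242.1%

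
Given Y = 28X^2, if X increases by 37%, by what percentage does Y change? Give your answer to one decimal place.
87.7%

For Y = 28X^2:
If X → X(1 + 0.37)
Then Y → Y · (1 + 0.37)^2
     = Y · 1.8769

Percentage change = ((1 + 0.37)^2 − 1) × 100% ≈ 87.7%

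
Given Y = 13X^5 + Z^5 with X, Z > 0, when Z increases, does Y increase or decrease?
Y increases

Taking the partial derivative:
∂Y/∂Z = 5Z^4

∂Y/∂Z = 5Z^4 > 0 (assuming positive values)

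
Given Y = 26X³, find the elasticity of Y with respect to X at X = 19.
Elasticity = 3

Elasticity = (dY/dX) · (X/Y)

dY/dX = 78·X²
At X = 19: dY/dX = 28158, Y = 178334

Elasticity = 28158 · (19 / 178334) = 3

Interpretation: for a small percentage change in X, the percentage change in Y is approximately 3.00 times as large.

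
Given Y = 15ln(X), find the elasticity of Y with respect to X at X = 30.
Elasticity = 1/ln(30) ≈ 0.2940

Elasticity = (dY/dX) · (X/Y)

dY/dX = 15/X
At X = 30: dY/dX = 1/2, Y = 15·ln(30)

Elasticity = (1/2) · (30 / (15·ln(30))) = 1/ln(30) ≈ 0.2940

Interpretation: for a small percentage change in X, the percentage change in Y is approximately 0.29 times as large.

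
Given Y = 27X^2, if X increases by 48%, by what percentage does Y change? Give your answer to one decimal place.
119.0%

For Y = 27X^2:
If X → X(1 + 0.48)
Then Y → Y · (1 + 0.48)^2
     = Y · 2.1904

Percentage change = ((1 + 0.48)^2 − 1) × 100% ≈ 119.0%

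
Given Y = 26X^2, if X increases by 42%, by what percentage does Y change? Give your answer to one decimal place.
101.6%

For Y = 26X^2:
If X → X(1 + 0.42)
Then Y → Y · (1 + 0.42)^2
     = Y · 2.0164

Percentage change = ((1 + 0.42)^2 − 1) × 100% ≈ 101.6%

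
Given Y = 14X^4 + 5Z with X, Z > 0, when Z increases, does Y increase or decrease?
Y increases

Taking the partial derivative:
∂Y/∂Z = 5

∂Y/∂Z = 5 > 0 (assuming positive values)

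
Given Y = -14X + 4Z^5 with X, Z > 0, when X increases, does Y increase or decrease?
Y decreases

Taking the partial derivative:
∂Y/∂X = -14

∂Y/∂X = -14 < 0 (assuming positive values)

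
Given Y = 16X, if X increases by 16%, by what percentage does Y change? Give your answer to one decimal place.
16.0%

For Y = 16X:
If X → X(1 + 0.16)
Then Y → Y · (1 + 0.16)^1
     = Y · 1.1600

Percentage change = ((1 + 0.16)^1 − 1) × 100% = 16.0%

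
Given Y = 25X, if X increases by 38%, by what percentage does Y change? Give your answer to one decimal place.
38.0%

For Y = 25X:
If X → X(1 + 0.38)
Then Y → Y · (1 + 0.38)^1
     = Y · 1.3800

Percentage change = ((1 + 0.38)^1 − 1) × 100% = 38.0%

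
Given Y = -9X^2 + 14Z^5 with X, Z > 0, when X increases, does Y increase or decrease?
Y decreases

Taking the partial derivative:
∂Y/∂X = -18X

∂Y/∂X = -18X < 0 (assuming positive values)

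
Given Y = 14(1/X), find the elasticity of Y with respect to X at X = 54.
Elasticity = -1

Elasticity = (dY/dX) · (X/Y)

dY/dX = -14/X²
At X = 54: dY/dX = -7/1458, Y = 7/27

Elasticity = (-7/1458) · (54 / (7/27)) = -1

Interpretation: for a small percentage change in X, the percentage change in Y is approximately -1.00 times as large.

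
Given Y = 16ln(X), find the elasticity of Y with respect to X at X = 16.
Elasticity = 1/ln(16) ≈ 0.3607

Elasticity = (dY/dX) · (X/Y)

dY/dX = 16/X
At X = 16: dY/dX = 1, Y = 16·ln(16)

Elasticity = 1 · (16 / (16·ln(16))) = 1/ln(16) ≈ 0.3607

Interpretation: for a small percentage change in X, the percentage change in Y is approximately 0.36 times as large.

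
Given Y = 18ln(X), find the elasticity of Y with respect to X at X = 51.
Elasticity = 1/ln(51) ≈ 0.2543

Elasticity = (dY/dX) · (X/Y)

dY/dX = 18/X
At X = 51: dY/dX = 6/17, Y = 18·ln(51)

Elasticity = (6/17) · (51 / (18·ln(51))) = 1/ln(51) ≈ 0.2543

Interpretation: for a small percentage change in X, the percentage change in Y is approximately 0.25 times as large.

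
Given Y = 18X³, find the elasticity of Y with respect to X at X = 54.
Elasticity = 3

Elasticity = (dY/dX) · (X/Y)

dY/dX = 54·X²
At X = 54: dY/dX = 157464, Y = 2834352

Elasticity = 157464 · (54 / 2834352) = 3

Interpretation: for a small percentage change in X, the percentage change in Y is approximately 3.00 times as large.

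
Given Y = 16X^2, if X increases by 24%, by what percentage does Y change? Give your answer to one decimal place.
53.8%

For Y = 16X^2:
If X → X(1 + 0.24)
Then Y → Y · (1 + 0.24)^2
     = Y · 1.5376

Percentage change = ((1 + 0.24)^2 − 1) × 100% ≈ 53.8%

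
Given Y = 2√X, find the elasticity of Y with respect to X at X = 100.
Elasticity = 1/2

Elasticity = (dY/dX) · (X/Y)

dY/dX = 1/√X
At X = 100: dY/dX = 1/10, Y = 20

Elasticity = (1/10) · (100 / 20) = 1/2

Interpretation: for a small percentage change in X, the percentage change in Y is approximately 0.50 times as large.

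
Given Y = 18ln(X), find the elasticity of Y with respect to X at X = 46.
Elasticity = 1/ln(46) ≈ 0.2612

Elasticity = (dY/dX) · (X/Y)

dY/dX = 18/X
At X = 46: dY/dX = 9/23, Y = 18·ln(46)

Elasticity = (9/23) · (46 / (18·ln(46))) = 1/ln(46) ≈ 0.2612

Interpretation: for a small percentage change in X, the percentage change in Y is approximately 0.26 times as large.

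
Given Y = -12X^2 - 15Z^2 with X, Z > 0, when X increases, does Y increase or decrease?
Y decreases

Taking the partial derivative:
∂Y/∂X = -24X

∂Y/∂X = -24X < 0 (assuming positive values)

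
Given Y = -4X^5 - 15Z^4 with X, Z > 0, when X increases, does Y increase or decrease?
Y decreases

Taking the partial derivative:
∂Y/∂X = -20X^4

∂Y/∂X = -20X^4 < 0 (assuming positive values)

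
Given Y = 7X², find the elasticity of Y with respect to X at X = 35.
Elasticity = 2

Elasticity = (dY/dX) · (X/Y)

dY/dX = 14·X
At X = 35: dY/dX = 490, Y = 8575

Elasticity = 490 · (35 / 8575) = 2

Interpretation: for a small percentage change in X, the percentage change in Y is approximately 2.00 times as large.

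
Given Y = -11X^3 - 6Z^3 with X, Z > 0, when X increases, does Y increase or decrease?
Y decreases

Taking the partial derivative:
∂Y/∂X = -33X^2

∂Y/∂X = -33X^2 < 0 (assuming positive values)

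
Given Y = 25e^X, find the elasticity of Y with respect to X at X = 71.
Elasticity = 71

Elasticity = (dY/dX) · (X/Y)

dY/dX = 25·e^X
At X = 71: dY/dX = 25·e^71, Y = 25·e^71

Elasticity = (25·e^71) · (71 / (25·e^71)) = 71

Interpretation: for a small percentage change in X, the percentage change in Y is approximately 71.00 times as large.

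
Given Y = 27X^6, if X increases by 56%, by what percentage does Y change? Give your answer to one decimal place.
1341.3%

For Y = 27X^6:
If X → X(1 + 0.56)
Then Y → Y · (1 + 0.56)^6
     ≈ Y · 14.4128

Percentage change = ((1 + 0.56)^6 − 1) × 100% ≈ 1341.3%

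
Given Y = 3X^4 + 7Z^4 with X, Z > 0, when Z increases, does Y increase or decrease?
Y increases

Taking the partial derivative:
∂Y/∂Z = 28Z^3

∂Y/∂Z = 28Z^3 > 0 (assuming positive values)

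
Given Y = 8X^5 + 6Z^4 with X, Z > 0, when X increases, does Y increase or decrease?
Y increases

Taking the partial derivative:
∂Y/∂X = 40X^4

∂Y/∂X = 40X^4 > 0 (assuming positive values)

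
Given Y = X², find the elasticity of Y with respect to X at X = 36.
Elasticity = 2

Elasticity = (dY/dX) · (X/Y)

dY/dX = 2·X
At X = 36: dY/dX = 72, Y = 1296

Elasticity = 72 · (36 / 1296) = 2

Interpretation: for a small percentage change in X, the percentage change in Y is approximately 2.00 times as large.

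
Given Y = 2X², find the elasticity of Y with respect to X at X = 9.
Elasticity = 2

Elasticity = (dY/dX) · (X/Y)

dY/dX = 4·X
At X = 9: dY/dX = 36, Y = 162

Elasticity = 36 · (9 / 162) = 2

Interpretation: for a small percentage change in X, the percentage change in Y is approximately 2.00 times as large.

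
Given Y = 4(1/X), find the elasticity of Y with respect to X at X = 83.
Elasticity = -1

Elasticity = (dY/dX) · (X/Y)

dY/dX = -4/X²
At X = 83: dY/dX = -4/6889, Y = 4/83

Elasticity = (-4/6889) · (83 / (4/83)) = -1

Interpretation: for a small percentage change in X, the percentage change in Y is approximately -1.00 times as large.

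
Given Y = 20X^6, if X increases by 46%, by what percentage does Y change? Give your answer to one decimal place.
868.5%

For Y = 20X^6:
If X → X(1 + 0.46)
Then Y → Y · (1 + 0.46)^6
     ≈ Y · 9.6854

Percentage change = ((1 + 0.46)^6 − 1) × 100% ≈ 868.5%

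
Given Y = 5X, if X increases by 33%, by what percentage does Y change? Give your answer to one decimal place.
33.0%

For Y = 5X:
If X → X(1 + 0.33)
Then Y → Y · (1 + 0.33)^1
     = Y · 1.3300

Percentage change = ((1 + 0.33)^1 − 1) × 100% = 33.0%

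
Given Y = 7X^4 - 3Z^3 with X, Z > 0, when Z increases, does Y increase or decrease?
Y decreases

Taking the partial derivative:
∂Y/∂Z = -9Z^2

∂Y/∂Z = -9Z^2 < 0 (assuming positive values)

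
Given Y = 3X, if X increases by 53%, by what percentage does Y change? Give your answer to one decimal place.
53.0%

For Y = 3X:
If X → X(1 + 0.53)
Then Y → Y · (1 + 0.53)^1
     = Y · 1.5300

Percentage change = ((1 + 0.53)^1 − 1) × 100% = 53.0%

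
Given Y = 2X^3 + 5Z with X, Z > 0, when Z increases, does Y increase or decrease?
Y increases

Taking the partial derivative:
∂Y/∂Z = 5

∂Y/∂Z = 5 > 0 (assuming positive values)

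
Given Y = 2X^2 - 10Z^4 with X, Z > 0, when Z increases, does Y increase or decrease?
Y decreases

Taking the partial derivative:
∂Y/∂Z = -40Z^3

∂Y/∂Z = -40Z^3 < 0 (assuming positive values)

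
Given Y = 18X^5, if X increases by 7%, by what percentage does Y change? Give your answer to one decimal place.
40.3%

For Y = 18X^5:
If X → X(1 + 0.07)
Then Y → Y · (1 + 0.07)^5
     ≈ Y · 1.4026

Percentage change = ((1 + 0.07)^5 − 1) × 100% ≈ 40.3%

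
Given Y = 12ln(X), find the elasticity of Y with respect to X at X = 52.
Elasticity = 1/ln(52) ≈ 0.2531

Elasticity = (dY/dX) · (X/Y)

dY/dX = 12/X
At X = 52: dY/dX = 3/13, Y = 12·ln(52)

Elasticity = (3/13) · (52 / (12·ln(52))) = 1/ln(52) ≈ 0.2531

Interpretation: for a small percentage change in X, the percentage change in Y is approximately 0.25 times as large.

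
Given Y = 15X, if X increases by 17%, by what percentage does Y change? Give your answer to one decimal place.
17.0%

For Y = 15X:
If X → X(1 + 0.17)
Then Y → Y · (1 + 0.17)^1
     = Y · 1.1700

Percentage change = ((1 + 0.17)^1 − 1) × 100% = 17.0%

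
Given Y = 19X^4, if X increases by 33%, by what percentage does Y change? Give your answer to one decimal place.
212.9%

For Y = 19X^4:
If X → X(1 + 0.33)
Then Y → Y · (1 + 0.33)^4
     ≈ Y · 3.1290

Percentage change = ((1 + 0.33)^4 − 1) × 100% ≈ 212.9%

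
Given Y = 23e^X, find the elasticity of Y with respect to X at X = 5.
Elasticity = 5

Elasticity = (dY/dX) · (X/Y)

dY/dX = 23·e^X
At X = 5: dY/dX = 23·e^5, Y = 23·e^5

Elasticity = (23·e^5) · (5 / (23·e^5)) = 5

Interpretation: for a small percentage change in X, the percentage change in Y is approximately 5.00 times as large.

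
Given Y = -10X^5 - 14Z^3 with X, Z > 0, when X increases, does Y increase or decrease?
Y decreases

Taking the partial derivative:
∂Y/∂X = -50X^4

∂Y/∂X = -50X^4 < 0 (assuming positive values)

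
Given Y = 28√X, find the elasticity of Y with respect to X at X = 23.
Elasticity = 1/2

Elasticity = (dY/dX) · (X/Y)

dY/dX = 14/√X
At X = 23: dY/dX = 14·√23/23, Y = 28·√23

Elasticity = (14·√23/23) · (23 / (28·√23)) = 1/2

Interpretation: for a small percentage change in X, the percentage change in Y is approximately 0.50 times as large.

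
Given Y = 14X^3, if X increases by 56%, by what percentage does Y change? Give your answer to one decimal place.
279.6%

For Y = 14X^3:
If X → X(1 + 0.56)
Then Y → Y · (1 + 0.56)^3
     ≈ Y · 3.7964

Percentage change = ((1 + 0.56)^3 − 1) × 100% ≈ 279.6%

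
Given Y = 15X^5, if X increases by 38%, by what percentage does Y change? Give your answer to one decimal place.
400.5%

For Y = 15X^5:
If X → X(1 + 0.38)
Then Y → Y · (1 + 0.38)^5
     ≈ Y · 5.0049

Percentage change = ((1 + 0.38)^5 − 1) × 100% ≈ 400.5%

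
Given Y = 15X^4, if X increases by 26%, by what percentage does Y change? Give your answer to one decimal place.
152.0%

For Y = 15X^4:
If X → X(1 + 0.26)
Then Y → Y · (1 + 0.26)^4
     ≈ Y · 2.5205

Percentage change = ((1 + 0.26)^4 − 1) × 100% ≈ 152.0%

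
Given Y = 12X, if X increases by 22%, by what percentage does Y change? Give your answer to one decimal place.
22.0%

For Y = 12X:
If X → X(1 + 0.22)
Then Y → Y · (1 + 0.22)^1
     = Y · 1.2200

Percentage change = ((1 + 0.22)^1 − 1) × 100% = 22.0%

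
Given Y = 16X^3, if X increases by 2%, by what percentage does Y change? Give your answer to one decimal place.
6.1%

For Y = 16X^3:
If X → X(1 + 0.02)
Then Y → Y · (1 + 0.02)^3
     ≈ Y · 1.0612

Percentage change = ((1 + 0.02)^3 − 1) × 100% ≈ 6.1%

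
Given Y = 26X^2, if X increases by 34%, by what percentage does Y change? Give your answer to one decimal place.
79.6%

For Y = 26X^2:
If X → X(1 + 0.34)
Then Y → Y · (1 + 0.34)^2
     = Y · 1.7956

Percentage change = ((1 + 0.34)^2 − 1) × 100% ≈ 79.6%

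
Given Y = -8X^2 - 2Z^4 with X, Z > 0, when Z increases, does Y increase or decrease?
Y decreases

Taking the partial derivative:
∂Y/∂Z = -8Z^3

∂Y/∂Z = -8Z^3 < 0 (assuming positive values)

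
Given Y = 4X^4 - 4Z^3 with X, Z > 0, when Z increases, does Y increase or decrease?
Y decreases

Taking the partial derivative:
∂Y/∂Z = -12Z^2

∂Y/∂Z = -12Z^2 < 0 (assuming positive values)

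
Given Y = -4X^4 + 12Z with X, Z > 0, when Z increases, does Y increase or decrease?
Y increases

Taking the partial derivative:
∂Y/∂Z = 12

∂Y/∂Z = 12 > 0 (assuming positive values)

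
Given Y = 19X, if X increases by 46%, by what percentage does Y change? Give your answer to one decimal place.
46.0%

For Y = 19X:
If X → X(1 + 0.46)
Then Y → Y · (1 + 0.46)^1
     = Y · 1.4600

Percentage change = ((1 + 0.46)^1 − 1) × 100% = 46.0%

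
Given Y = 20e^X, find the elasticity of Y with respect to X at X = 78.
Elasticity = 78

Elasticity = (dY/dX) · (X/Y)

dY/dX = 20·e^X
At X = 78: dY/dX = 20·e^78, Y = 20·e^78

Elasticity = (20·e^78) · (78 / (20·e^78)) = 78

Interpretation: for a small percentage change in X, the percentage change in Y is approximately 78.00 times as large.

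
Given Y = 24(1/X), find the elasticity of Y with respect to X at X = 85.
Elasticity = -1

Elasticity = (dY/dX) · (X/Y)

dY/dX = -24/X²
At X = 85: dY/dX = -24/7225, Y = 24/85

Elasticity = (-24/7225) · (85 / (24/85)) = -1

Interpretation: for a small percentage change in X, the percentage change in Y is approximately -1.00 times as large.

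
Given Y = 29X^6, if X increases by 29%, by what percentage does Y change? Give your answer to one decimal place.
360.8%

For Y = 29X^6:
If X → X(1 + 0.29)
Then Y → Y · (1 + 0.29)^6
     ≈ Y · 4.6083

Percentage change = ((1 + 0.29)^6 − 1) × 100% ≈ 360.8%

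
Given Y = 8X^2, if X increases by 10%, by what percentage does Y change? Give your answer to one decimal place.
21.0%

For Y = 8X^2:
If X → X(1 + 0.1)
Then Y → Y · (1 + 0.1)^2
     = Y · 1.2100

Percentage change = ((1 + 0.1)^2 − 1) × 100% = 21.0%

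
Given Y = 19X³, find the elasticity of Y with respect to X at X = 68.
Elasticity = 3

Elasticity = (dY/dX) · (X/Y)

dY/dX = 57·X²
At X = 68: dY/dX = 263568, Y = 5974208

Elasticity = 263568 · (68 / 5974208) = 3

Interpretation: for a small percentage change in X, the percentage change in Y is approximately 3.00 times as large.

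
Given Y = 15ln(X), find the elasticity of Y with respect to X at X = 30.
Elasticity = 1/ln(30) ≈ 0.2940

Elasticity = (dY/dX) · (X/Y)

dY/dX = 15/X
At X = 30: dY/dX = 1/2, Y = 15·ln(30)

Elasticity = (1/2) · (30 / (15·ln(30))) = 1/ln(30) ≈ 0.2940

Interpretation: for a small percentage change in X, the percentage change in Y is approximately 0.29 times as large.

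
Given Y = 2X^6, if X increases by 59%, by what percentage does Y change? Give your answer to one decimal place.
1515.8%

For Y = 2X^6:
If X → X(1 + 0.59)
Then Y → Y · (1 + 0.59)^6
     ≈ Y · 16.1578

Percentage change = ((1 + 0.59)^6 − 1) × 100% ≈ 1515.8%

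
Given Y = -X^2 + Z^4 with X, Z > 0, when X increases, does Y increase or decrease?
Y decreases

Taking the partial derivative:
∂Y/∂X = -2X

∂Y/∂X = -2X < 0 (assuming positive values)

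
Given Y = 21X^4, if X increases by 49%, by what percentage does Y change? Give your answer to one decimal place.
392.9%

For Y = 21X^4:
If X → X(1 + 0.49)
Then Y → Y · (1 + 0.49)^4
     ≈ Y · 4.9288

Percentage change = ((1 + 0.49)^4 − 1) × 100% ≈ 392.9%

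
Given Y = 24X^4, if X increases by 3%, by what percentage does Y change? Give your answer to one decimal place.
12.6%

For Y = 24X^4:
If X → X(1 + 0.03)
Then Y → Y · (1 + 0.03)^4
     ≈ Y · 1.1255

Percentage change = ((1 + 0.03)^4 − 1) × 100% ≈ 12.6%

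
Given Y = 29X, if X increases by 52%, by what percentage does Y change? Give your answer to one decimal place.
52.0%

For Y = 29X:
If X → X(1 + 0.52)
Then Y → Y · (1 + 0.52)^1
     = Y · 1.5200

Percentage change = ((1 + 0.52)^1 − 1) × 100% = 52.0%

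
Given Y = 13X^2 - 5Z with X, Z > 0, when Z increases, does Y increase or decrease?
Y decreases

Taking the partial derivative:
∂Y/∂Z = -5

∂Y/∂Z = -5 < 0 (assuming positive values)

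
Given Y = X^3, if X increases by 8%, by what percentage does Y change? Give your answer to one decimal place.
26.0%

For Y = X^3:
If X → X(1 + 0.08)
Then Y → Y · (1 + 0.08)^3
     ≈ Y · 1.2597

Percentage change = ((1 + 0.08)^3 − 1) × 100% ≈ 26.0%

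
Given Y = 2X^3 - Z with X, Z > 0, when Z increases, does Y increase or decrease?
Y decreases

Taking the partial derivative:
∂Y/∂Z = -1

∂Y/∂Z = -1 < 0 (assuming positive values)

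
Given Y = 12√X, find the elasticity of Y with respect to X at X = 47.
Elasticity = 1/2

Elasticity = (dY/dX) · (X/Y)

dY/dX = 6/√X
At X = 47: dY/dX = 6·√47/47, Y = 12·√47

Elasticity = (6·√47/47) · (47 / (12·√47)) = 1/2

Interpretation: for a small percentage change in X, the percentage change in Y is approximately 0.50 times as large.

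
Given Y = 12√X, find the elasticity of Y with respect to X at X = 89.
Elasticity = 1/2

Elasticity = (dY/dX) · (X/Y)

dY/dX = 6/√X
At X = 89: dY/dX = 6·√89/89, Y = 12·√89

Elasticity = (6·√89/89) · (89 / (12·√89)) = 1/2

Interpretation: for a small percentage change in X, the percentage change in Y is approximately 0.50 times as large.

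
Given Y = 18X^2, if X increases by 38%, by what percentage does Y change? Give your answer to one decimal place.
90.4%

For Y = 18X^2:
If X → X(1 + 0.38)
Then Y → Y · (1 + 0.38)^2
     = Y · 1.9044

Percentage change = ((1 + 0.38)^2 − 1) × 100% ≈ 90.4%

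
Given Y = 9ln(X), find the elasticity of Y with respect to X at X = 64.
Elasticity = 1/ln(64) ≈ 0.2404

Elasticity = (dY/dX) · (X/Y)

dY/dX = 9/X
At X = 64: dY/dX = 9/64, Y = 9·ln(64)

Elasticity = (9/64) · (64 / (9·ln(64))) = 1/ln(64) ≈ 0.2404

Interpretation: for a small percentage change in X, the percentage change in Y is approximately 0.24 times as large.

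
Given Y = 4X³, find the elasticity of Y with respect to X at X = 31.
Elasticity = 3

Elasticity = (dY/dX) · (X/Y)

dY/dX = 12·X²
At X = 31: dY/dX = 11532, Y = 119164

Elasticity = 11532 · (31 / 119164) = 3

Interpretation: for a small percentage change in X, the percentage change in Y is approximately 3.00 times as large.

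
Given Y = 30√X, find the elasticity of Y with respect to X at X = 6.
Elasticity = 1/2

Elasticity = (dY/dX) · (X/Y)

dY/dX = 15/√X
At X = 6: dY/dX = 5·√6/2, Y = 30·√6

Elasticity = (5·√6/2) · (6 / (30·√6)) = 1/2

Interpretation: for a small percentage change in X, the percentage change in Y is approximately 0.50 times as large.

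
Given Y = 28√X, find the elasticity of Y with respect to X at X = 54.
Elasticity = 1/2

Elasticity = (dY/dX) · (X/Y)

dY/dX = 14/√X
At X = 54: dY/dX = 7·√6/9, Y = 84·√6

Elasticity = (7·√6/9) · (54 / (84·√6)) = 1/2

Interpretation: for a small percentage change in X, the percentage change in Y is approximately 0.50 times as large.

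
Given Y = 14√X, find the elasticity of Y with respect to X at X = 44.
Elasticity = 1/2

Elasticity = (dY/dX) · (X/Y)

dY/dX = 7/√X
At X = 44: dY/dX = 7·√11/22, Y = 28·√11

Elasticity = (7·√11/22) · (44 / (28·√11)) = 1/2

Interpretation: for a small percentage change in X, the percentage change in Y is approximately 0.50 times as large.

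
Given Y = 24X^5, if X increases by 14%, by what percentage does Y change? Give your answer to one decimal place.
92.5%

For Y = 24X^5:
If X → X(1 + 0.14)
Then Y → Y · (1 + 0.14)^5
     ≈ Y · 1.9254

Percentage change = ((1 + 0.14)^5 − 1) × 100% ≈ 92.5%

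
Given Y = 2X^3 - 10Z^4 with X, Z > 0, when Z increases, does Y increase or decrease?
Y decreases

Taking the partial derivative:
∂Y/∂Z = -40Z^3

∂Y/∂Z = -40Z^3 < 0 (assuming positive values)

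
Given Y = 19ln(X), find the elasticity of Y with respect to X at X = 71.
Elasticity = 1/ln(71) ≈ 0.2346

Elasticity = (dY/dX) · (X/Y)

dY/dX = 19/X
At X = 71: dY/dX = 19/71, Y = 19·ln(71)

Elasticity = (19/71) · (71 / (19·ln(71))) = 1/ln(71) ≈ 0.2346

Interpretation: for a small percentage change in X, the percentage change in Y is approximately 0.23 times as large.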